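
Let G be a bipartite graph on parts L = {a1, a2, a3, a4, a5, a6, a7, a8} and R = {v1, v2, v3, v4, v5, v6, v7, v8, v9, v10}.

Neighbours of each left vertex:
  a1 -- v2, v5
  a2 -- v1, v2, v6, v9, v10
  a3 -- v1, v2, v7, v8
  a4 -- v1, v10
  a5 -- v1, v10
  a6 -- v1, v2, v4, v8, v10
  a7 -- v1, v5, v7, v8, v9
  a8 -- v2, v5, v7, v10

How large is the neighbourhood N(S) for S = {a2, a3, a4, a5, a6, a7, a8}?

9

The union of neighbours of {a2, a3, a4, a5, a6, a7, a8} is {v1, v2, v4, v5, v6, v7, v8, v9, v10}, which has 9 elements.
Since |N(S)| = 9 ≥ |S| = 7, Hall's condition holds for this subset.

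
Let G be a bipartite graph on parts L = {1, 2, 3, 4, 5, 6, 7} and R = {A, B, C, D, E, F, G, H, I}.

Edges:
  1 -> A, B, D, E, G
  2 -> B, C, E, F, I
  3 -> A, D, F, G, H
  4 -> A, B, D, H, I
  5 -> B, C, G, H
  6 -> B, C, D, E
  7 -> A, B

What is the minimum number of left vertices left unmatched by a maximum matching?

0

One maximum matching: 1→G, 2→F, 3→H, 4→A, 5→C, 6→E, 7→B.
All 7 left vertices are matched, so no larger matching exists.
That matches 7 of the 7, leaving 0 unmatched; no matching can do better.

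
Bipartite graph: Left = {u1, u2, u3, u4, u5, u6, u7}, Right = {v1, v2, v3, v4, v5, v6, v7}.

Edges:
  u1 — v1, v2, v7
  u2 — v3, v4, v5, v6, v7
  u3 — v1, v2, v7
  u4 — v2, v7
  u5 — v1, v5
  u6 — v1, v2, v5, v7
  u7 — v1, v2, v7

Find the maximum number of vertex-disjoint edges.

One maximum matching: u1→v1, u2→v3, u3→v7, u4→v2, u5→v5.
The set {u1, u3, u4, u5, u6, u7} has only 4 neighbours ({v1, v2, v5, v7}), so by Hall's theorem at most 5 of the 7 left vertices can be matched.

5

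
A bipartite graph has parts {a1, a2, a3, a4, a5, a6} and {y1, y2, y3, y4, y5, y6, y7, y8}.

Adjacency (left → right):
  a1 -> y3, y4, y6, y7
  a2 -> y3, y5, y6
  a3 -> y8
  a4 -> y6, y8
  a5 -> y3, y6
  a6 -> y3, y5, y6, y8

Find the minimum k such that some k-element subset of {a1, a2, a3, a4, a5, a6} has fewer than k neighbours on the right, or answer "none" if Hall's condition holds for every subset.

Take S = {a2, a3, a4, a5, a6}. Its neighbourhood is {y3, y5, y6, y8}, so |N(S)| = 4 < |S| = 5.
Every subset of size less than 5 has at least as many neighbours as members, so 5 is the minimum.

5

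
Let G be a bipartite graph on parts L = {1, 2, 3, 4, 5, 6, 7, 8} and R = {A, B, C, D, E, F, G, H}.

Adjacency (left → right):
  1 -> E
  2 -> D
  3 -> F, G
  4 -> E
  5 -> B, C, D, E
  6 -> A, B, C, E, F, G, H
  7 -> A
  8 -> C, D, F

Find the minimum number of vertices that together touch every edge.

A maximum matching has 7 edges (e.g. 1–E, 2–D, 3–G, 5–B, 6–H, 7–A, 8–F).
By König's theorem the minimum vertex cover has the same size. One such cover is {2, 3, 5, 6, 7, 8, E}.

7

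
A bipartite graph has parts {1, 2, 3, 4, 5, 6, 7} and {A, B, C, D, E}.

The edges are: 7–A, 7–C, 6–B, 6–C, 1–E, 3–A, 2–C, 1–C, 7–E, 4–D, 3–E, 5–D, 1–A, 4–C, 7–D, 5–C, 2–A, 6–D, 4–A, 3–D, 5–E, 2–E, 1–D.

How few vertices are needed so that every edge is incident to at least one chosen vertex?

5

The 5 edges 1–A, 2–E, 3–D, 4–C, 6–B form a matching, so any vertex cover needs at least 5 vertices (one per matched edge).
Conversely {6, A, C, D, E} meets every edge and has exactly 5 vertices, so 5 is optimal.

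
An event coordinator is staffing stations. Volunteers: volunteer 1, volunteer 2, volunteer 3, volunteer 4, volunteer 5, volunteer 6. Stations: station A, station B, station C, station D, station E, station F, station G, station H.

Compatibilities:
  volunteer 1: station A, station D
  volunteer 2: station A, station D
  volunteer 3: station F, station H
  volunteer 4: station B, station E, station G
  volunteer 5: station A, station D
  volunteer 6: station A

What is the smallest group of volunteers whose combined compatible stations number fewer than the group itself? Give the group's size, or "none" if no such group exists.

Take S = {volunteer 1, volunteer 2, volunteer 5}. Its neighbourhood is {station A, station D}, so |N(S)| = 2 < |S| = 3.
Every subset of size less than 3 has at least as many neighbours as members, so 3 is the minimum.

3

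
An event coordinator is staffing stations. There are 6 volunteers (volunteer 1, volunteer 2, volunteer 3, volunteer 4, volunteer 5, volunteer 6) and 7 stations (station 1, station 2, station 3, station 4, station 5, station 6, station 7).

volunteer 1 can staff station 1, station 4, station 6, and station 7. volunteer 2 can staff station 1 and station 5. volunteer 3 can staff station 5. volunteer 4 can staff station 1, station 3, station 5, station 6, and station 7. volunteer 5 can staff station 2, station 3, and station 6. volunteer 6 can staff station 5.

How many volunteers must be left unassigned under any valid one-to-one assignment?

One maximum matching: volunteer 1→station 4, volunteer 2→station 1, volunteer 3→station 5, volunteer 4→station 7, volunteer 5→station 2.
The set {volunteer 3, volunteer 6} has only 1 neighbour ({station 5}), so by Hall's theorem at most 5 of the 6 volunteers can be matched.
That matches 5 of the 6, leaving 1 unmatched; no matching can do better.

1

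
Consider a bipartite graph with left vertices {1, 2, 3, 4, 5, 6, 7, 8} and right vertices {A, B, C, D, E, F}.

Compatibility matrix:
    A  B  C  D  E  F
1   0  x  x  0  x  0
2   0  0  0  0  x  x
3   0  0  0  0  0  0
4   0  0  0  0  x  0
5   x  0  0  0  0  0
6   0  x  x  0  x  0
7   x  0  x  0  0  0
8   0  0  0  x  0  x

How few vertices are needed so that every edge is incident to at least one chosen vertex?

6

The 6 edges 1–C, 2–F, 4–E, 5–A, 6–B, 8–D form a matching, so any vertex cover needs at least 6 vertices (one per matched edge).
Conversely {2, 8, A, B, C, E} meets every edge and has exactly 6 vertices, so 6 is optimal.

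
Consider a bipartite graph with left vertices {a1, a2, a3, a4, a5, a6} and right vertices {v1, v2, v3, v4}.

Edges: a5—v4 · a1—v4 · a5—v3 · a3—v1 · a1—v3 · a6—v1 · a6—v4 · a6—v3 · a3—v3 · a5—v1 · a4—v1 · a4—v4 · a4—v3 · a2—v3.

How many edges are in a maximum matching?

3

For example, pair a1-v4, a2-v3, a3-v1.
The set {a1, a2, a3, a4, a5, a6} has only 3 neighbours ({v1, v3, v4}), so by Hall's theorem at most 3 of the 6 left vertices can be matched.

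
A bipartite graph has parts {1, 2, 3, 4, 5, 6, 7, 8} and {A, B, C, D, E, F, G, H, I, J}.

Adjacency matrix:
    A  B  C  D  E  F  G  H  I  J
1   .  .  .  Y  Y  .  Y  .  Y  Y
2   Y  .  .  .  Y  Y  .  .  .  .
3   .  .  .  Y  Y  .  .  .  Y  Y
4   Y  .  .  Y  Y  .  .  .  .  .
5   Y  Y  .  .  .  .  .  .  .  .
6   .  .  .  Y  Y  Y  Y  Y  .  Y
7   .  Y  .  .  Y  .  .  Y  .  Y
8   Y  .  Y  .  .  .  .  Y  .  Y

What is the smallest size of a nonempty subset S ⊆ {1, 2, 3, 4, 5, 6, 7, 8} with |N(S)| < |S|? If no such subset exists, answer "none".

none

A matching saturating every left vertex exists, for instance 1→E, 2→F, 3→D, 4→A, 5→B, 6→G, 7→H, 8→J.
By Hall's marriage theorem, this means |N(S)| ≥ |S| for every subset S, so no violating subset exists.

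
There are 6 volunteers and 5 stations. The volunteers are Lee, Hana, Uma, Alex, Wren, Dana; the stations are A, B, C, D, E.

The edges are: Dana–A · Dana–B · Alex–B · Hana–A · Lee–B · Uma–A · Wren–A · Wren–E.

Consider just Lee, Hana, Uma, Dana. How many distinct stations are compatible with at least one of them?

The union of neighbours of {Lee, Hana, Uma, Dana} is {A, B}, which has 2 elements.
Since |N(S)| = 2 < |S| = 4, Hall's condition fails for this subset.

2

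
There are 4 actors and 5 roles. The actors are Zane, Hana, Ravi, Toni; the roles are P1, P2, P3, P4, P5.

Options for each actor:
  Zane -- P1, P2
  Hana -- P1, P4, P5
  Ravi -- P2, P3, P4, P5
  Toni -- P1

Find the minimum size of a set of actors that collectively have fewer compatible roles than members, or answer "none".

none

A matching saturating every actor exists, for instance Zane→P2, Hana→P5, Ravi→P4, Toni→P1.
By Hall's marriage theorem, this means |N(S)| ≥ |S| for every subset S, so no violating subset exists.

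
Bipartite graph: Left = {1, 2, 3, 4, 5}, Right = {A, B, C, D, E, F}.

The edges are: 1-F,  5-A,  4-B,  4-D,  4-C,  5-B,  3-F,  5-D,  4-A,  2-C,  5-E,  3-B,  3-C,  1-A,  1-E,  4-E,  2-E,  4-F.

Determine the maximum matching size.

For example, pair 1-E, 2-C, 3-F, 4-A, 5-B.
This saturates every left vertex, so 5 is the maximum.

5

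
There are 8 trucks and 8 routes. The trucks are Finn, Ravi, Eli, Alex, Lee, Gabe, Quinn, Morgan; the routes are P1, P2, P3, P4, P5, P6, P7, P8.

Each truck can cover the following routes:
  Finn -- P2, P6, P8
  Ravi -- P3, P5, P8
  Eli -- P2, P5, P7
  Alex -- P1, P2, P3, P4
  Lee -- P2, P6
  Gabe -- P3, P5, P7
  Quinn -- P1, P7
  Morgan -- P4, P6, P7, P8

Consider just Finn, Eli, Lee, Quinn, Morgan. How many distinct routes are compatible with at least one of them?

The union of neighbours of {Finn, Eli, Lee, Quinn, Morgan} is {P1, P2, P4, P5, P6, P7, P8}, which has 7 elements.
Since |N(S)| = 7 ≥ |S| = 5, Hall's condition holds for this subset.

7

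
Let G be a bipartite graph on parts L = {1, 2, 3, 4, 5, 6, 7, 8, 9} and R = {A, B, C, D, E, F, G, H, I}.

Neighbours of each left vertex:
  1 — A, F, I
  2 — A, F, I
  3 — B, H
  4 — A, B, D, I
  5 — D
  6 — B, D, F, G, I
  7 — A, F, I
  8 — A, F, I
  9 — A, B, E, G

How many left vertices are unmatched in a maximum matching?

1

For example, pair 1→I, 2→A, 3→H, 4→B, 5→D, 6→G, 7→F, 9→E.
The set {1, 2, 7, 8} has only 3 neighbours ({A, F, I}), so by Hall's theorem at most 8 of the 9 left vertices can be matched.
That matches 8 of the 9, leaving 1 unmatched; no matching can do better.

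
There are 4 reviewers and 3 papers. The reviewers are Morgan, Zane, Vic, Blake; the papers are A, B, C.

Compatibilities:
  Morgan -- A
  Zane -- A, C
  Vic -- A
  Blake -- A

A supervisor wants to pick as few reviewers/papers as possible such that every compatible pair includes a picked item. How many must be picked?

{Zane, A} is a vertex cover of size 2: every edge has an endpoint in this set.
No smaller cover exists because Morgan–A, Zane–C is a matching of size 2, and a cover must include an endpoint of each of these disjoint edges (König's theorem).

2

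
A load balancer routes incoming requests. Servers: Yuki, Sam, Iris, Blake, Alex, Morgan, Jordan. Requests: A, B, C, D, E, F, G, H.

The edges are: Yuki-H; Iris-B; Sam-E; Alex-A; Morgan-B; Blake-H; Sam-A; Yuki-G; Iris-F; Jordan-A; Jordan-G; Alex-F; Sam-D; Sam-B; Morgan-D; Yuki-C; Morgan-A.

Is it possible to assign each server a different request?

A valid assignment of size 7: Yuki-C, Sam-E, Iris-F, Blake-H, Alex-A, Morgan-B, Jordan-G.
Every server is matched, so this matching saturates all of them.

Yes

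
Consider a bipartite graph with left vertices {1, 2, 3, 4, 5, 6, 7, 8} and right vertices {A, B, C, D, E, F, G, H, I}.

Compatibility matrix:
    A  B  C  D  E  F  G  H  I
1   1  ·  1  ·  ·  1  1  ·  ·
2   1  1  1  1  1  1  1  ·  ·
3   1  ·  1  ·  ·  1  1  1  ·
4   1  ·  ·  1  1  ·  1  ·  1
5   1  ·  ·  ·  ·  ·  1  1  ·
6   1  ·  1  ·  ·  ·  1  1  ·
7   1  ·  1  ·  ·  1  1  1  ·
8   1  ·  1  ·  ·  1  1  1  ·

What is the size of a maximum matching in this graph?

7

A valid assignment of size 7: 1-F, 2-B, 3-A, 4-E, 5-H, 6-C, 7-G.
The set {1, 3, 5, 6, 7, 8} has only 5 neighbours ({A, C, F, G, H}), so by Hall's theorem at most 7 of the 8 left vertices can be matched.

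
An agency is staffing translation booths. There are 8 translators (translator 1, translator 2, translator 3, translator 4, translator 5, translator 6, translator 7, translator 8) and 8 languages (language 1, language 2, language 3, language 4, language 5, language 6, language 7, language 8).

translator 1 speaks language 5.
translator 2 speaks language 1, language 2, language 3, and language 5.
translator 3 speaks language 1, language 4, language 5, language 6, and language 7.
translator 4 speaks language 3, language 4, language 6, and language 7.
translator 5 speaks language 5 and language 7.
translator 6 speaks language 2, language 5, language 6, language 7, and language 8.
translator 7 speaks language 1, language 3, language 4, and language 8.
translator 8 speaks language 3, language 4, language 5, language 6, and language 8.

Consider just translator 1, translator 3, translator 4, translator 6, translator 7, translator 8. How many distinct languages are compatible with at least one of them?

The union of neighbours of {translator 1, translator 3, translator 4, translator 6, translator 7, translator 8} is {language 1, language 2, language 3, language 4, language 5, language 6, language 7, language 8}, which has 8 elements.
Since |N(S)| = 8 ≥ |S| = 6, Hall's condition holds for this subset.

8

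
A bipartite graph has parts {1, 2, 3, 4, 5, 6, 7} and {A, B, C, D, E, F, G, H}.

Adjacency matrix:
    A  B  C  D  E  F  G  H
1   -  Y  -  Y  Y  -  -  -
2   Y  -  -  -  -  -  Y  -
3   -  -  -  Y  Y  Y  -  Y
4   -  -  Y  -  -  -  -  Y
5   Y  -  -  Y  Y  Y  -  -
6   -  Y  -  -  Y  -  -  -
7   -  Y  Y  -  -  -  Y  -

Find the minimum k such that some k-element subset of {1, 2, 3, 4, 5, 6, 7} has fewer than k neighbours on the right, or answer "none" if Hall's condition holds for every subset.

none

A matching saturating every left vertex exists, for instance 1→D, 2→G, 3→H, 4→C, 5→F, 6→E, 7→B.
By Hall's marriage theorem, this means |N(S)| ≥ |S| for every subset S, so no violating subset exists.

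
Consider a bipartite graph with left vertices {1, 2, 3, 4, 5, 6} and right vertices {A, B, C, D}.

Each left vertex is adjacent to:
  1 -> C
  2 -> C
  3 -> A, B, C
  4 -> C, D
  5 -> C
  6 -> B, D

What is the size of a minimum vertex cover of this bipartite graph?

{3, 4, 6, C} is a vertex cover of size 4: every edge has an endpoint in this set.
No smaller cover exists because 1–C, 3–A, 4–D, 6–B is a matching of size 4, and a cover must include an endpoint of each of these disjoint edges (König's theorem).

4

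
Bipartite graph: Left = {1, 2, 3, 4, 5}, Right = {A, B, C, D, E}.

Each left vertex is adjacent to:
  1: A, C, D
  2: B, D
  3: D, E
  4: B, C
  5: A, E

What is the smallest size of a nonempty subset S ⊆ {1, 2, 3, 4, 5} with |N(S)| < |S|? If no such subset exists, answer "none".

none

A matching saturating every left vertex exists, for instance 1→A, 2→B, 3→D, 4→C, 5→E.
By Hall's marriage theorem, this means |N(S)| ≥ |S| for every subset S, so no violating subset exists.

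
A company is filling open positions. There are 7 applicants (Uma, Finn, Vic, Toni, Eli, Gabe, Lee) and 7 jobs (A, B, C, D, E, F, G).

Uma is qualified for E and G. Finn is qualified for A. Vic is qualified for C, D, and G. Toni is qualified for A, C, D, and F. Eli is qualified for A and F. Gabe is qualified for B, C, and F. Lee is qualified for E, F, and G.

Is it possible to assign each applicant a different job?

One maximum matching: Uma-G, Finn-A, Vic-C, Toni-D, Eli-F, Gabe-B, Lee-E.
All 7 applicants are covered.

Yes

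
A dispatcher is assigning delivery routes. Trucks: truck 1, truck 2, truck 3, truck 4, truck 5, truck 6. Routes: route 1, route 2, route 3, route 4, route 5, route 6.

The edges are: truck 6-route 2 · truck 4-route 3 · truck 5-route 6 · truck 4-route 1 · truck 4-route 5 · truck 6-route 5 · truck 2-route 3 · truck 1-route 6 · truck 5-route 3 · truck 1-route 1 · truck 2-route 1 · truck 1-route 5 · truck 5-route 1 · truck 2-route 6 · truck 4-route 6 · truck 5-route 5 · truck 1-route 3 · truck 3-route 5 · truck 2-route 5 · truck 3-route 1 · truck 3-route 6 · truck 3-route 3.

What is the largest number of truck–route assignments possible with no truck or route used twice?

A valid assignment of size 5: truck 1-route 5, truck 2-route 1, truck 3-route 3, truck 4-route 6, truck 6-route 2.
The set {truck 1, truck 2, truck 3, truck 4, truck 5} has only 4 neighbours ({route 1, route 3, route 5, route 6}), so by Hall's theorem at most 5 of the 6 trucks can be matched.

5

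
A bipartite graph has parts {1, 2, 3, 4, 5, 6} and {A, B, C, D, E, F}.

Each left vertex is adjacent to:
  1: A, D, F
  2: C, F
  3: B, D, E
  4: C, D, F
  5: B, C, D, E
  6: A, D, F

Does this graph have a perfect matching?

Yes

For example, pair 1-A, 2-C, 3-E, 4-D, 5-B, 6-F.
Every left vertex is matched, so this is a perfect matching.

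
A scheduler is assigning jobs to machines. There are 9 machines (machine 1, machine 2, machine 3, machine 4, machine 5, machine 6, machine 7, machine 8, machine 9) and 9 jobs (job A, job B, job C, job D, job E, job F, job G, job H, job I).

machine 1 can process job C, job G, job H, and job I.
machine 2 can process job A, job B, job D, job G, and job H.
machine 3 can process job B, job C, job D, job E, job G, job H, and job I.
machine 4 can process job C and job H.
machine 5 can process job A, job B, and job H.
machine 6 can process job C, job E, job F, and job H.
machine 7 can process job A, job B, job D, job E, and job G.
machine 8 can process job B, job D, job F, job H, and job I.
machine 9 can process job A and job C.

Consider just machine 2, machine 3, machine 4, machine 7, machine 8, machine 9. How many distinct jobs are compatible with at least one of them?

9

The union of neighbours of {machine 2, machine 3, machine 4, machine 7, machine 8, machine 9} is {job A, job B, job C, job D, job E, job F, job G, job H, job I}, which has 9 elements.
Since |N(S)| = 9 ≥ |S| = 6, Hall's condition holds for this subset.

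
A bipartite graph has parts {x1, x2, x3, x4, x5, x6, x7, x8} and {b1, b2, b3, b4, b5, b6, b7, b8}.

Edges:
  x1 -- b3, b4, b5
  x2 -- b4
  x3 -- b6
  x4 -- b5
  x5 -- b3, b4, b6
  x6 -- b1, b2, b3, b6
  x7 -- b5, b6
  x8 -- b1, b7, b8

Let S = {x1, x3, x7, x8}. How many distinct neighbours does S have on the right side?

7

The union of neighbours of {x1, x3, x7, x8} is {b1, b3, b4, b5, b6, b7, b8}, which has 7 elements.
Since |N(S)| = 7 ≥ |S| = 4, Hall's condition holds for this subset.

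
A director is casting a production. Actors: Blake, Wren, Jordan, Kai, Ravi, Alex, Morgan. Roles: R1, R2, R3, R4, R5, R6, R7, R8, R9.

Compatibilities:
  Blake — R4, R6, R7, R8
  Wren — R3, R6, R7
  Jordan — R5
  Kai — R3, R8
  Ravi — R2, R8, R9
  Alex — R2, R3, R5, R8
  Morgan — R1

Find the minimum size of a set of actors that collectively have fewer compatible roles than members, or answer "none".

A matching saturating every actor exists, for instance Blake→R4, Wren→R7, Jordan→R5, Kai→R3, Ravi→R9, Alex→R8, Morgan→R1.
By Hall's marriage theorem, this means |N(S)| ≥ |S| for every subset S, so no violating subset exists.

none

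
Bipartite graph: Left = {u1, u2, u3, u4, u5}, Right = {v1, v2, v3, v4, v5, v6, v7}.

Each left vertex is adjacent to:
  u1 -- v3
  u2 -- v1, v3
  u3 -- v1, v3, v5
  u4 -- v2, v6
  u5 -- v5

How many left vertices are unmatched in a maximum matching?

1

For example, pair u1→v3, u2→v1, u3→v5, u4→v2.
The set {u1, u2, u3, u5} has only 3 neighbours ({v1, v3, v5}), so by Hall's theorem at most 4 of the 5 left vertices can be matched.
That matches 4 of the 5, leaving 1 unmatched; no matching can do better.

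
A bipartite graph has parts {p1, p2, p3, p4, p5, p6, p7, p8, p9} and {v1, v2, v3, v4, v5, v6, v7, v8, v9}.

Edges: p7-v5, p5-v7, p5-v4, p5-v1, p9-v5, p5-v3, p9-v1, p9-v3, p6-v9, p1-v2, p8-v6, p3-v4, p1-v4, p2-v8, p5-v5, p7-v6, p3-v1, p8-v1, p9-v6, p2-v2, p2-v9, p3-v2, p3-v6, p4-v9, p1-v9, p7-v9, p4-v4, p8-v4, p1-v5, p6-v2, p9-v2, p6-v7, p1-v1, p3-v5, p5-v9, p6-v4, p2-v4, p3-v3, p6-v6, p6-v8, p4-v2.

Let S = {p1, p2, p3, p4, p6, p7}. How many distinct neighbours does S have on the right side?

The union of neighbours of {p1, p2, p3, p4, p6, p7} is {v1, v2, v3, v4, v5, v6, v7, v8, v9}, which has 9 elements.
Since |N(S)| = 9 ≥ |S| = 6, Hall's condition holds for this subset.

9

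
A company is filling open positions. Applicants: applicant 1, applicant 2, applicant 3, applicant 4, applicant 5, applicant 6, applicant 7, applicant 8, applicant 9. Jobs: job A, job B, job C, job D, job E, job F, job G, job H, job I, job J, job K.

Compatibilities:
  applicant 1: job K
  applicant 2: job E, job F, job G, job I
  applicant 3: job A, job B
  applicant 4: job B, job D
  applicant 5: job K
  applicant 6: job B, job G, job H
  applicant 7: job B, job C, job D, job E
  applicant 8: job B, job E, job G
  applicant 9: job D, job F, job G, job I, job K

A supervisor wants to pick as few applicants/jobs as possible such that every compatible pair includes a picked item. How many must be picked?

8

{applicant 2, applicant 3, applicant 4, applicant 6, applicant 7, applicant 8, applicant 9, job K} is a vertex cover of size 8: every edge has an endpoint in this set.
No smaller cover exists because applicant 1–job K, applicant 2–job G, applicant 3–job A, applicant 4–job B, applicant 6–job H, applicant 7–job D, applicant 8–job E, applicant 9–job F is a matching of size 8, and a cover must include an endpoint of each of these disjoint edges (König's theorem).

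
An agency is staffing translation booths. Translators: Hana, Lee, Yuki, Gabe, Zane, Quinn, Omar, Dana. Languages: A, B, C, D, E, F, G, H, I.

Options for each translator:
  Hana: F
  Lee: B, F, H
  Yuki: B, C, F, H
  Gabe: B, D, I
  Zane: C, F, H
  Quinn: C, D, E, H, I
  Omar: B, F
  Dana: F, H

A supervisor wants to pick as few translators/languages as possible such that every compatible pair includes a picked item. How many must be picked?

6

A maximum matching has 6 edges (e.g. Hana–F, Lee–H, Yuki–B, Gabe–D, Zane–C, Quinn–E).
By König's theorem the minimum vertex cover has the same size. One such cover is {Gabe, Quinn, B, C, F, H}.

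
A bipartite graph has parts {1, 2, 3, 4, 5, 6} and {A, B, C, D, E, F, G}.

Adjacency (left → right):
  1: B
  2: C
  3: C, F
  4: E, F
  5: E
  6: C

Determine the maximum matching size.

A valid assignment of size 4: 1–B, 2–C, 3–F, 4–E.
The set {2, 3, 4, 5, 6} has only 3 neighbours ({C, E, F}), so by Hall's theorem at most 4 of the 6 left vertices can be matched.

4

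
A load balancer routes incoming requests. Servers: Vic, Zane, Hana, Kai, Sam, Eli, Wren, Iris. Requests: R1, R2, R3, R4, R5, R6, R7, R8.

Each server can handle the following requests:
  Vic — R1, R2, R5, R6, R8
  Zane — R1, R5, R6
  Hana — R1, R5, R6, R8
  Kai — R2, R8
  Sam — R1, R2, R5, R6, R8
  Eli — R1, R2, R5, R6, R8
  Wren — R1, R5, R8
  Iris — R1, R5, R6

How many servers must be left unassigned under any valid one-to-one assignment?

One maximum matching: Vic–R1, Zane–R5, Hana–R8, Kai–R2, Sam–R6.
The set {Vic, Zane, Hana, Kai, Sam, Eli, Wren, Iris} has only 5 neighbours ({R1, R2, R5, R6, R8}), so by Hall's theorem at most 5 of the 8 servers can be matched.
That matches 5 of the 8, leaving 3 unmatched; no matching can do better.

3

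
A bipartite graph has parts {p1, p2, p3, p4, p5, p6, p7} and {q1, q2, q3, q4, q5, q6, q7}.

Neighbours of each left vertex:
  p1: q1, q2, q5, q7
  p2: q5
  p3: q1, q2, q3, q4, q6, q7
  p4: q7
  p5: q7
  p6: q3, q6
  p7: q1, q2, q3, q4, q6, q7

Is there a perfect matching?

No

The set {p4, p5} has only 1 neighbour ({q7}), so by Hall's theorem at most 6 of the 7 left vertices can be matched.
Hence no matching covers every left vertex.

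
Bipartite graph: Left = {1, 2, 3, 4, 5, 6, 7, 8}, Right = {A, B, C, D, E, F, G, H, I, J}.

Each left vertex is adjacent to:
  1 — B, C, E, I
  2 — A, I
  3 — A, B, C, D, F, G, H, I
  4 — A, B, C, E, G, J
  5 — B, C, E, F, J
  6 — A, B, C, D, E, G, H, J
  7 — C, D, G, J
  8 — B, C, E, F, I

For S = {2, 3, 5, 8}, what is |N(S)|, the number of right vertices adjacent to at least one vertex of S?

The union of neighbours of {2, 3, 5, 8} is {A, B, C, D, E, F, G, H, I, J}, which has 10 elements.
Since |N(S)| = 10 ≥ |S| = 4, Hall's condition holds for this subset.

10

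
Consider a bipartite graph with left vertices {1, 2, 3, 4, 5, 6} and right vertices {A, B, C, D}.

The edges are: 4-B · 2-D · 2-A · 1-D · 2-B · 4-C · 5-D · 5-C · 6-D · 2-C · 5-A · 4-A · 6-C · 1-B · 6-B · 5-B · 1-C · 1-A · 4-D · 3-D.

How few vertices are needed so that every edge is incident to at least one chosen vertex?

4

{A, B, C, D} is a vertex cover of size 4: every edge has an endpoint in this set.
No smaller cover exists because 1–A, 2–C, 3–D, 4–B is a matching of size 4, and a cover must include an endpoint of each of these disjoint edges (König's theorem).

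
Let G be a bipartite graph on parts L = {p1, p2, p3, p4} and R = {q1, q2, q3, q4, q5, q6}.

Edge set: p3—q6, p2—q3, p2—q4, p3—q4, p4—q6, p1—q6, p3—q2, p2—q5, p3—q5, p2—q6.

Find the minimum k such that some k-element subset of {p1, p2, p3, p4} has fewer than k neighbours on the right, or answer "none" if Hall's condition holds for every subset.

Take S = {p1, p4}. Its neighbourhood is {q6}, so |N(S)| = 1 < |S| = 2.
No single vertex violates Hall's condition since each has at least one neighbour, so 2 is the minimum.

2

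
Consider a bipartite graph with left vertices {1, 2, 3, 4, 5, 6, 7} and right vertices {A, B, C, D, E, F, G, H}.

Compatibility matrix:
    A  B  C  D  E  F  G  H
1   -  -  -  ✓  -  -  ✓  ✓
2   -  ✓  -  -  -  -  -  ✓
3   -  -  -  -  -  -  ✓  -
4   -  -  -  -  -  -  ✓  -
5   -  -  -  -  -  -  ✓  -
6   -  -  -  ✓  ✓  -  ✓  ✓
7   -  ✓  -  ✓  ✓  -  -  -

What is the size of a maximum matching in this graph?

For example, pair 1-D, 2-H, 3-G, 6-E, 7-B.
The set {3, 4, 5} has only 1 neighbour ({G}), so by Hall's theorem at most 5 of the 7 left vertices can be matched.

5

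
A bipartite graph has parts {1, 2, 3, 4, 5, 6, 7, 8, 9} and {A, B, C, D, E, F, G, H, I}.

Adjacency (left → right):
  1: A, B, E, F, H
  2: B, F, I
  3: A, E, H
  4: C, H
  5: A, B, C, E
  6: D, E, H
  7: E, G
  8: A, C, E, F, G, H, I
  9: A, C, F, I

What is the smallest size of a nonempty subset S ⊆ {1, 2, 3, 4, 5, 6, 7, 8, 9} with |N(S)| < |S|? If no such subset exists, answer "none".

none

A matching saturating every left vertex exists, for instance 1→A, 2→B, 3→H, 4→C, 5→E, 6→D, 7→G, 8→I, 9→F.
By Hall's marriage theorem, this means |N(S)| ≥ |S| for every subset S, so no violating subset exists.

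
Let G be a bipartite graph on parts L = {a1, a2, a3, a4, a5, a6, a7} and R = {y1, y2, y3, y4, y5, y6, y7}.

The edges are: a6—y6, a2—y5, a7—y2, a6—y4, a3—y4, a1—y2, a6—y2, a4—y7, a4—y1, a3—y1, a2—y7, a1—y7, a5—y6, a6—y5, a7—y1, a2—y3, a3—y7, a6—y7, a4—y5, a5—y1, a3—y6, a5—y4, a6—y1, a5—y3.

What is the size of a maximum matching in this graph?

7

One maximum matching: a1-y2, a2-y3, a3-y7, a4-y5, a5-y4, a6-y6, a7-y1.
All 7 left vertices are matched, so no larger matching exists.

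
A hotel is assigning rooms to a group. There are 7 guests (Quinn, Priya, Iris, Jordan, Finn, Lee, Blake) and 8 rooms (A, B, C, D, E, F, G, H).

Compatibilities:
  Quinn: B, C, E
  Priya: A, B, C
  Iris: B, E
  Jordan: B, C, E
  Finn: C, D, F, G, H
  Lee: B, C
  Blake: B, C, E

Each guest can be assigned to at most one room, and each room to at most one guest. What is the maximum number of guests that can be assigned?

A valid assignment of size 5: Quinn→C, Priya→A, Iris→E, Jordan→B, Finn→G.
The set {Quinn, Iris, Jordan, Lee, Blake} has only 3 neighbours ({B, C, E}), so by Hall's theorem at most 5 of the 7 guests can be matched.

5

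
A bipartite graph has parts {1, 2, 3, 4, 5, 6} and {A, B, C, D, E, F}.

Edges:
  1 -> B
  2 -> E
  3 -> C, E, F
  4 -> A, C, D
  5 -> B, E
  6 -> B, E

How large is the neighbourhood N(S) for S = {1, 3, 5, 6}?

4

The union of neighbours of {1, 3, 5, 6} is {B, C, E, F}, which has 4 elements.
Since |N(S)| = 4 ≥ |S| = 4, Hall's condition holds for this subset.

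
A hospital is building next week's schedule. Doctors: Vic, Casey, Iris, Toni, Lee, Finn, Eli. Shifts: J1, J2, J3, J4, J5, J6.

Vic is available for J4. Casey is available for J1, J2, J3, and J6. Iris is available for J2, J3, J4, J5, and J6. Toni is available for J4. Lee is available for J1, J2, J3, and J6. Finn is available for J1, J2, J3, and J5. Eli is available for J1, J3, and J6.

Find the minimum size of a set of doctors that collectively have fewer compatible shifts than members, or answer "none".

Take S = {Vic, Toni}. Its neighbourhood is {J4}, so |N(S)| = 1 < |S| = 2.
No single vertex violates Hall's condition since each has at least one neighbour, so 2 is the minimum.

2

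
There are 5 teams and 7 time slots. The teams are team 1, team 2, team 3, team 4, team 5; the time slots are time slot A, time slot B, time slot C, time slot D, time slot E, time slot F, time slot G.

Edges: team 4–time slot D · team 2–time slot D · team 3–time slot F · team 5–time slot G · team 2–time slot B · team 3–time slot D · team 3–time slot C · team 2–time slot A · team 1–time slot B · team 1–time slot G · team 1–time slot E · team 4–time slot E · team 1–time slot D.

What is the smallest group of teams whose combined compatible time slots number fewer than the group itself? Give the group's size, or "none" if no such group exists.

none

A matching saturating every team exists, for instance team 1→time slot D, team 2→time slot B, team 3→time slot F, team 4→time slot E, team 5→time slot G.
By Hall's marriage theorem, this means |N(S)| ≥ |S| for every subset S, so no violating subset exists.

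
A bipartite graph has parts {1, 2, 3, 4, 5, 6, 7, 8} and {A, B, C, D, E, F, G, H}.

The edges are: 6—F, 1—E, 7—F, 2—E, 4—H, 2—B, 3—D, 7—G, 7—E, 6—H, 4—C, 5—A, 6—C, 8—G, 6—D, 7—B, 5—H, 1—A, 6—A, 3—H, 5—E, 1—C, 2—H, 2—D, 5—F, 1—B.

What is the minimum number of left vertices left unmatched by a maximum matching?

0

For example, pair 1→C, 2→E, 3→D, 4→H, 5→F, 6→A, 7→B, 8→G.
This saturates every left vertex, so 8 is the maximum.
That matches 8 of the 8, leaving 0 unmatched; no matching can do better.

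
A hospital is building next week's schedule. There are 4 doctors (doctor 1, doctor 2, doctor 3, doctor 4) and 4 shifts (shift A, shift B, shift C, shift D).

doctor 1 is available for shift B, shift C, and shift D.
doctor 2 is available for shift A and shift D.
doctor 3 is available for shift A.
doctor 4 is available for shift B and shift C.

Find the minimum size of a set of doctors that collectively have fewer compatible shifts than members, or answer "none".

none

A matching saturating every doctor exists, for instance doctor 1→shift C, doctor 2→shift D, doctor 3→shift A, doctor 4→shift B.
By Hall's marriage theorem, this means |N(S)| ≥ |S| for every subset S, so no violating subset exists.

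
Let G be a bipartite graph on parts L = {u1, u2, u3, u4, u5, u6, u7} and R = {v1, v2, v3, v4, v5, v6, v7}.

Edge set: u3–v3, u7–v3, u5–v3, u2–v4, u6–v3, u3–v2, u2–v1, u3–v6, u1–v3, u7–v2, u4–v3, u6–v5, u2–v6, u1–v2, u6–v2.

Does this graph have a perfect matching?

The set {u1, u4, u5, u7} has only 2 neighbours ({v2, v3}), so by Hall's theorem at most 5 of the 7 left vertices can be matched.
Hence no matching covers every left vertex.

No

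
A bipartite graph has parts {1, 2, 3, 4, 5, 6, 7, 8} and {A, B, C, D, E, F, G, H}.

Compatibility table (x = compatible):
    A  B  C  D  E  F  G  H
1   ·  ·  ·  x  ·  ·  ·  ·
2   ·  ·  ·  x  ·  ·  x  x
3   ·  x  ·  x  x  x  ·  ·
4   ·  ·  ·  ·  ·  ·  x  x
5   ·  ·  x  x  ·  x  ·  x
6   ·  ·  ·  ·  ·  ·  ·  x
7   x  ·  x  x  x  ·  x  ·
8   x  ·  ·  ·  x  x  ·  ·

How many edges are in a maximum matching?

For example, pair 1→D, 2→H, 3→B, 4→G, 5→F, 7→A, 8→E.
The set {1, 2, 4, 6} has only 3 neighbours ({D, G, H}), so by Hall's theorem at most 7 of the 8 left vertices can be matched.

7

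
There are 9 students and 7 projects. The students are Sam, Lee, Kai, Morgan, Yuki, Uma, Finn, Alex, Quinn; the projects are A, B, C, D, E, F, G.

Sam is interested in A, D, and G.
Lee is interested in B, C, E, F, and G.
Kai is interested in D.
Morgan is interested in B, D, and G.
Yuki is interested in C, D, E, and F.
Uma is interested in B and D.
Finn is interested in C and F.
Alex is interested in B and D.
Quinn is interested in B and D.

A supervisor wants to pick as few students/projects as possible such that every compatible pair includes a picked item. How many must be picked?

{Sam, Lee, Morgan, Yuki, Finn, B, D} is a vertex cover of size 7: every edge has an endpoint in this set.
No smaller cover exists because Sam–A, Lee–E, Kai–D, Morgan–G, Yuki–C, Uma–B, Finn–F is a matching of size 7, and a cover must include an endpoint of each of these disjoint edges (König's theorem).

7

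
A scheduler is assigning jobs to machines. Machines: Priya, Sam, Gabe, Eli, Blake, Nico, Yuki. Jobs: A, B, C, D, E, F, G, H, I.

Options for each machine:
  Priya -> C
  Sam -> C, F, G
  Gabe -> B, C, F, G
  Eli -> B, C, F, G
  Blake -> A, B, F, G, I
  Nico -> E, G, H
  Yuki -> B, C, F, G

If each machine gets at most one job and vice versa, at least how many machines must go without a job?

1

For example, pair Priya–C, Sam–G, Gabe–F, Eli–B, Blake–A, Nico–E.
The set {Priya, Sam, Gabe, Eli, Yuki} has only 4 neighbours ({B, C, F, G}), so by Hall's theorem at most 6 of the 7 machines can be matched.
That matches 6 of the 7, leaving 1 unmatched; no matching can do better.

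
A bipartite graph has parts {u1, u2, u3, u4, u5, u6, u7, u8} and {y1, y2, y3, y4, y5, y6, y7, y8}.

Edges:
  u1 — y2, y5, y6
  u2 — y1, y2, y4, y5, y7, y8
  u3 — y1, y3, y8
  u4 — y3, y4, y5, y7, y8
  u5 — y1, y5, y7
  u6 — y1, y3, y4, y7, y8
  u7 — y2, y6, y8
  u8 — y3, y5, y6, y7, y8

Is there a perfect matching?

Yes

For example, pair u1→y2, u2→y4, u3→y1, u4→y3, u5→y5, u6→y7, u7→y8, u8→y6.
All 8 left vertices are covered.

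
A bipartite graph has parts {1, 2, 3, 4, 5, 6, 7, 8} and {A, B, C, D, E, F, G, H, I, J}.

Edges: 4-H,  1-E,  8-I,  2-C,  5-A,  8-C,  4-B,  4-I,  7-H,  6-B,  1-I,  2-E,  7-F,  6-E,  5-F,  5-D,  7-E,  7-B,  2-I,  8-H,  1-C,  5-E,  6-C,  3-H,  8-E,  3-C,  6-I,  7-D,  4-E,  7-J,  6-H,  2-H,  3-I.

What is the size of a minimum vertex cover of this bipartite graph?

A maximum matching has 7 edges (e.g. 1–C, 2–I, 3–H, 4–B, 5–D, 6–E, 7–J).
By König's theorem the minimum vertex cover has the same size. One such cover is {5, 7, B, C, E, H, I}.

7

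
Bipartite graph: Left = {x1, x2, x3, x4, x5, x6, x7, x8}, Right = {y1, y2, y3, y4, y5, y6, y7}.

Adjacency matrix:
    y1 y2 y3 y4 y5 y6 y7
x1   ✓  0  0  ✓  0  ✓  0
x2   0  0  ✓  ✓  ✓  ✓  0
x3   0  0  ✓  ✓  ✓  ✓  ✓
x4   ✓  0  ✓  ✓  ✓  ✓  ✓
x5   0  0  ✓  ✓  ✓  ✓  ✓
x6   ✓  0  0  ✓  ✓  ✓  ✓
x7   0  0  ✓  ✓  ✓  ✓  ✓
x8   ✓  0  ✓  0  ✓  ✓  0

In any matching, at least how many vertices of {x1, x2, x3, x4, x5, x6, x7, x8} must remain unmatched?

2

One maximum matching: x1→y4, x2→y5, x3→y3, x4→y1, x5→y6, x6→y7.
The set {x1, x2, x3, x4, x5, x6, x7, x8} has only 6 neighbours ({y1, y3, y4, y5, y6, y7}), so by Hall's theorem at most 6 of the 8 left vertices can be matched.
That matches 6 of the 8, leaving 2 unmatched; no matching can do better.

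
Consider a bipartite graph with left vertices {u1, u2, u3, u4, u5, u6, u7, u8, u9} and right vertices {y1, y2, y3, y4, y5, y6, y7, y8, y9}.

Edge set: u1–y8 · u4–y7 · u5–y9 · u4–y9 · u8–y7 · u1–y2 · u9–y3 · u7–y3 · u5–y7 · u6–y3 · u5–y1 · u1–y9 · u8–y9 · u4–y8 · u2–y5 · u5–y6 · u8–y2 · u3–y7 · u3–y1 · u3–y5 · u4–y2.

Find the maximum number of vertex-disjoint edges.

7

One maximum matching: u1→y2, u2→y5, u3→y1, u4→y8, u5→y6, u6→y3, u8→y7.
The set {u6, u7, u9} has only 1 neighbour ({y3}), so by Hall's theorem at most 7 of the 9 left vertices can be matched.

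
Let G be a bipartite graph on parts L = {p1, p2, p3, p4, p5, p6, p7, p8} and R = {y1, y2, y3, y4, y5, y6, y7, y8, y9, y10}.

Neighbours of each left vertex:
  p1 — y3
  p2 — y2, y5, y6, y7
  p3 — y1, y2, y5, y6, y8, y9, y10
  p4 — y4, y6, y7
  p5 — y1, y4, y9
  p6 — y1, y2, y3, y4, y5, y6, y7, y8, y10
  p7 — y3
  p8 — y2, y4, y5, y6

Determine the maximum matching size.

A valid assignment of size 7: p1-y3, p2-y2, p3-y10, p4-y4, p5-y1, p6-y7, p8-y6.
The set {p1, p7} has only 1 neighbour ({y3}), so by Hall's theorem at most 7 of the 8 left vertices can be matched.

7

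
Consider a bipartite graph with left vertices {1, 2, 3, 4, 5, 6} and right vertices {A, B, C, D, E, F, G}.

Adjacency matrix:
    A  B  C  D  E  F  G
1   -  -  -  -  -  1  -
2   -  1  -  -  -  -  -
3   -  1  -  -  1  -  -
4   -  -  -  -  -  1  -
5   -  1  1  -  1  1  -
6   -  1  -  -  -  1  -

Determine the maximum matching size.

4

A valid assignment of size 4: 1-F, 2-B, 3-E, 5-C.
The set {1, 2, 4, 6} has only 2 neighbours ({B, F}), so by Hall's theorem at most 4 of the 6 left vertices can be matched.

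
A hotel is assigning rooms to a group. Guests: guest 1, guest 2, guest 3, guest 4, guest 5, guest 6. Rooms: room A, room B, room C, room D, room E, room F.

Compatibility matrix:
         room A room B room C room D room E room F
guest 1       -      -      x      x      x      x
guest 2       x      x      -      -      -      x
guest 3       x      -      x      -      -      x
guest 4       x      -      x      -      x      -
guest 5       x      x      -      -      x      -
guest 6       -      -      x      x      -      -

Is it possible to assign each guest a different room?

For example, pair guest 1→room E, guest 2→room F, guest 3→room C, guest 4→room A, guest 5→room B, guest 6→room D.
Every guest is matched, so this is a perfect matching.

Yes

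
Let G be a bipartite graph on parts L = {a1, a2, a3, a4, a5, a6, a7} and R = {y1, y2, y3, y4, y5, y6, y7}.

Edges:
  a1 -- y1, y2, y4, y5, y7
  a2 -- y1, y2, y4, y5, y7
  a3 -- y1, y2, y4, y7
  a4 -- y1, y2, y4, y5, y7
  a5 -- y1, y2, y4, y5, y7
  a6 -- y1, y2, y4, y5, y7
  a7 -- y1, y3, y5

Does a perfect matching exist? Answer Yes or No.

No

The set {a1, a2, a3, a4, a5, a6} has only 5 neighbours ({y1, y2, y4, y5, y7}), so by Hall's theorem at most 6 of the 7 left vertices can be matched.
Hence no matching covers every left vertex.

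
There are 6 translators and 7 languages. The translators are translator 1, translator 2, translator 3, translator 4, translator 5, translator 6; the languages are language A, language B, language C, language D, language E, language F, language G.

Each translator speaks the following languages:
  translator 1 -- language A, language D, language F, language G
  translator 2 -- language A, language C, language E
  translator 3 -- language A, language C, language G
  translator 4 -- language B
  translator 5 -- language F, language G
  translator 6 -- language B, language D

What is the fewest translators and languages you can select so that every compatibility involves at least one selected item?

A maximum matching has 6 edges (e.g. translator 1–language A, translator 2–language E, translator 3–language G, translator 4–language B, translator 5–language F, translator 6–language D).
By König's theorem the minimum vertex cover has the same size. One such cover is {translator 1, translator 2, translator 3, translator 4, translator 5, translator 6}.

6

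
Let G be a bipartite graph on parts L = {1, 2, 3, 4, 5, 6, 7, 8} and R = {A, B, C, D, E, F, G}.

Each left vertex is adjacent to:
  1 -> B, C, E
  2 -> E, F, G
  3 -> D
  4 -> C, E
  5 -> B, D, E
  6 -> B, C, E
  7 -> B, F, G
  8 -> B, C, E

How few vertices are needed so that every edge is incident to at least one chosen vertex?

6

The 6 edges 1–E, 2–G, 3–D, 4–C, 5–B, 7–F form a matching, so any vertex cover needs at least 6 vertices (one per matched edge).
Conversely {2, 7, B, C, D, E} meets every edge and has exactly 6 vertices, so 6 is optimal.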